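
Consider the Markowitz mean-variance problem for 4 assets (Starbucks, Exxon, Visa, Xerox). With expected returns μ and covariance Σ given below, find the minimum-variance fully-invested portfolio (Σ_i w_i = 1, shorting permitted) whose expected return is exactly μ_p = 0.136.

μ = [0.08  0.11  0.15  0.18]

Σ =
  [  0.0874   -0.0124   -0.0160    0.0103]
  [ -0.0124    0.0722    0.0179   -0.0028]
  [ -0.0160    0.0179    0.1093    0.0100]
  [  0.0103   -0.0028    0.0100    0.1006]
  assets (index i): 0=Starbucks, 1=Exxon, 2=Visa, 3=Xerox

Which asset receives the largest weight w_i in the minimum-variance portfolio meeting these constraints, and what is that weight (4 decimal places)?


Xerox (0.3255)

u=Σ⁻¹μ = [1.1498  1.4982  1.1490  1.5990]
v=Σ⁻¹𝟙 = [14.0321  14.5728  8.0750  8.1066]
a=μᵀu=0.716960  b=𝟙ᵀu=5.396005  c=𝟙ᵀv=44.786427  D=ac−b²=2.993194
λ₁=(c·0.136−b)/D = (44.786427·0.136−5.396005)/2.993194 = 0.232176
λ₂=(a−b·0.136)/D = (0.716960−5.396005·0.136)/2.993194 = -0.005645
w* = 0.232176·u + -0.005645·v:
  w_0 = 0.232176·1.1498 + -0.005645·14.0321 = 0.1877  (Starbucks)
  w_1 = 0.232176·1.4982 + -0.005645·14.5728 = 0.2656  (Exxon)
  w_2 = 0.232176·1.1490 + -0.005645·8.0750 = 0.2212  (Visa)
  w_3 = 0.232176·1.5990 + -0.005645·8.1066 = 0.3255  (Xerox)
Σw_i=1.0000  μᵀw=0.1360
σ²=wᵀΣw=λ₁·μ_p+λ₂ = 0.232176·0.136 + -0.005645 = 0.025931 ≈ 0.0259


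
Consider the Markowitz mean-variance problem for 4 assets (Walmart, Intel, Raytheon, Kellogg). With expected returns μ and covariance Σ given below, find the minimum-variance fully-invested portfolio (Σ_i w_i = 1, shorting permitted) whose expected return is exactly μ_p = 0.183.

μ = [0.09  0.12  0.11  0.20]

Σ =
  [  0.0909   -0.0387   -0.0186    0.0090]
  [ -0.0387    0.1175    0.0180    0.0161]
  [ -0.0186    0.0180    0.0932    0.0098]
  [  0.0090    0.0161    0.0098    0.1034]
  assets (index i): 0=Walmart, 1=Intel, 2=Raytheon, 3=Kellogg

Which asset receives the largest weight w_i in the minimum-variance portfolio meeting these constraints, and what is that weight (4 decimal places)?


p=Σ⁻¹μ = [1.5602  1.1580  1.1089  1.5130]
q=Σ⁻¹𝟙 = [17.9217  11.9508  11.4551  5.1648]
a=μᵀp=0.703956  b=𝟙ᵀp=5.340062  c=𝟙ᵀq=46.492349  D=ac−b²=4.212311
λ₁=(c·0.183−b)/D = (46.492349·0.183−5.340062)/4.212311 = 0.752090
λ₂=(a−b·0.183)/D = (0.703956−5.340062·0.183)/4.212311 = -0.064875
w* = 0.752090·p + -0.064875·q:
  w_0 = 0.752090·1.5602 + -0.064875·17.9217 = 0.0107  (Walmart)
  w_1 = 0.752090·1.1580 + -0.064875·11.9508 = 0.0956  (Intel)
  w_2 = 0.752090·1.1089 + -0.064875·11.4551 = 0.0908  (Raytheon)
  w_3 = 0.752090·1.5130 + -0.064875·5.1648 = 0.8029  (Kellogg)
Σw_i=1.0000  μᵀw=0.1830
σ²=wᵀΣw=λ₁·μ_p+λ₂ = 0.752090·0.183 + -0.064875 = 0.072757 ≈ 0.0728

Kellogg (0.8029)


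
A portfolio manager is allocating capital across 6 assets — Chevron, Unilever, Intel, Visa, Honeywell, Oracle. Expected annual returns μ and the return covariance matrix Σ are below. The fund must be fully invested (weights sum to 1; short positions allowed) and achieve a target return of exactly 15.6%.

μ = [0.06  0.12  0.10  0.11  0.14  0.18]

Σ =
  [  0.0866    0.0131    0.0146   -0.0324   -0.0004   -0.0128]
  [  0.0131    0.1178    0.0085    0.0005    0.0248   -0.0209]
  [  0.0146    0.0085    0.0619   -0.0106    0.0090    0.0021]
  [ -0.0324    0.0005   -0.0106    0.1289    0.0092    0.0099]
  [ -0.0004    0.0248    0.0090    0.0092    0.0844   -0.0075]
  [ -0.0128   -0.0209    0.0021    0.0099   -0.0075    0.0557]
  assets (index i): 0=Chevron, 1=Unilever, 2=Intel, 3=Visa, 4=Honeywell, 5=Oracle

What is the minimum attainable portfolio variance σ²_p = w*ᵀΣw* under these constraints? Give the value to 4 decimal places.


0.0209

p=Σ⁻¹μ = [1.2584  1.2042  0.9462  0.8314  1.4737  3.9876]
q=Σ⁻¹𝟙 = [15.8104  8.1330  10.8722  10.1053  9.3782  23.6951]
a=μᵀp=1.330164  b=𝟙ᵀp=9.701451  c=𝟙ᵀq=77.994226  D=ac−b²=9.626938
λ₁=(c·0.156−b)/D = (77.994226·0.156−9.701451)/9.626938 = 0.256120
λ₂=(a−b·0.156)/D = (1.330164−9.701451·0.156)/9.626938 = -0.019036
w* = 0.256120·p + -0.019036·q:
  w_0 = 0.256120·1.2584 + -0.019036·15.8104 = 0.0213  (Chevron)
  w_1 = 0.256120·1.2042 + -0.019036·8.1330 = 0.1536  (Unilever)
  w_2 = 0.256120·0.9462 + -0.019036·10.8722 = 0.0354  (Intel)
  w_3 = 0.256120·0.8314 + -0.019036·10.1053 = 0.0206  (Visa)
  w_4 = 0.256120·1.4737 + -0.019036·9.3782 = 0.1989  (Honeywell)
  w_5 = 0.256120·3.9876 + -0.019036·23.6951 = 0.5702  (Oracle)
Σw_i=1.0000  μᵀw=0.1560
σ²=wᵀΣw=λ₁·μ_p+λ₂ = 0.256120·0.156 + -0.019036 = 0.020918 ≈ 0.0209


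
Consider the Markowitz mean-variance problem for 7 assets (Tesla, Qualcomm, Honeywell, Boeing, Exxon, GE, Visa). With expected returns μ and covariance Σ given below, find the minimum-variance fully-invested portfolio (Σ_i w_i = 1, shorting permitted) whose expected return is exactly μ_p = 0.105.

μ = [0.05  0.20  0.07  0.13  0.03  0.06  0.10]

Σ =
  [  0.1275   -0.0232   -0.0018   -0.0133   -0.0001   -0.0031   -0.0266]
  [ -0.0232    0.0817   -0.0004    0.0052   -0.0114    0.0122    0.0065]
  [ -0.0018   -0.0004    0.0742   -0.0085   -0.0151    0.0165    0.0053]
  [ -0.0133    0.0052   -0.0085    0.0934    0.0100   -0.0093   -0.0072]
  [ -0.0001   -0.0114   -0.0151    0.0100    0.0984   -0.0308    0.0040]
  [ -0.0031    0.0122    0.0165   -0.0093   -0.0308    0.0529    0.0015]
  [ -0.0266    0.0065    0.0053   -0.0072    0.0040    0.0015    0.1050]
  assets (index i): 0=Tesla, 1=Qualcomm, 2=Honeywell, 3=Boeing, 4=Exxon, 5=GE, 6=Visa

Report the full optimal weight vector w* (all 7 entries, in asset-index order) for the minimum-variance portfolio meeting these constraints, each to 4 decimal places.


0.1350  0.2348  0.1089  0.1593  0.1107  0.1373  0.1140

p=Σ⁻¹μ = [1.3122  2.5977  1.0398  1.6266  0.8863  1.0576  1.1342]
q=Σ⁻¹𝟙 = [15.1347  13.5686  12.9410  14.6832  20.0824  26.5662  11.7270]
a=μᵀp=1.072845  b=𝟙ᵀp=9.654292  c=𝟙ᵀq=114.703176  D=ac−b²=29.853376
λ₁=(c·0.105−b)/D = (114.703176·0.105−9.654292)/29.853376 = 0.080043
λ₂=(a−b·0.105)/D = (1.072845−9.654292·0.105)/29.853376 = 0.001981
w* = 0.080043·p + 0.001981·q:
  w_0 = 0.080043·1.3122 + 0.001981·15.1347 = 0.1350  (Tesla)
  w_1 = 0.080043·2.5977 + 0.001981·13.5686 = 0.2348  (Qualcomm)
  w_2 = 0.080043·1.0398 + 0.001981·12.9410 = 0.1089  (Honeywell)
  w_3 = 0.080043·1.6266 + 0.001981·14.6832 = 0.1593  (Boeing)
  w_4 = 0.080043·0.8863 + 0.001981·20.0824 = 0.1107  (Exxon)
  w_5 = 0.080043·1.0576 + 0.001981·26.5662 = 0.1373  (GE)
  w_6 = 0.080043·1.1342 + 0.001981·11.7270 = 0.1140  (Visa)
Σw_i=1.0000  μᵀw=0.1050
σ²=wᵀΣw=λ₁·μ_p+λ₂ = 0.080043·0.105 + 0.001981 = 0.010386 ≈ 0.0104


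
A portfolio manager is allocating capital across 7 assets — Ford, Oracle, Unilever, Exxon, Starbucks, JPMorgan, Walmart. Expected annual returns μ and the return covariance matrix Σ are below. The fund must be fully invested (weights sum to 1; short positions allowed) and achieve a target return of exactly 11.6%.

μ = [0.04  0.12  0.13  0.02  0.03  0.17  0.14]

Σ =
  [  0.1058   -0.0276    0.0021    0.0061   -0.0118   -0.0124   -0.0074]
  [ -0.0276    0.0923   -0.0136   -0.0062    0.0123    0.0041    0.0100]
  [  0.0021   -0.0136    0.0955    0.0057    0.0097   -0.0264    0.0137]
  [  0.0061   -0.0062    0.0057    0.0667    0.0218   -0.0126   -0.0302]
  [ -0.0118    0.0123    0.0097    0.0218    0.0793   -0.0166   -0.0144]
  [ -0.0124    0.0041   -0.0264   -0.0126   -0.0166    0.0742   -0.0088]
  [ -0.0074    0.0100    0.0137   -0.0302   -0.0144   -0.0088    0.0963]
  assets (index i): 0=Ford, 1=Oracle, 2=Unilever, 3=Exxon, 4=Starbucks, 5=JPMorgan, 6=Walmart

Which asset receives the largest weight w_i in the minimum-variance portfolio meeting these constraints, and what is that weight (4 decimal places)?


x=Σ⁻¹μ = [1.3615  1.6257  2.1696  1.5282  0.8272  3.8872  2.0391]
y=Σ⁻¹𝟙 = [18.2934  14.4641  14.7439  23.6893  14.9759  30.8058  20.6739]
a=μᵀx=1.533271  b=𝟙ᵀx=13.438538  c=𝟙ᵀy=137.646387  D=ac−b²=30.454981
λ₁=(c·0.116−b)/D = (137.646387·0.116−13.438538)/30.454981 = 0.083022
λ₂=(a−b·0.116)/D = (1.533271−13.438538·0.116)/30.454981 = -0.000841
w* = 0.083022·x + -0.000841·y:
  w_0 = 0.083022·1.3615 + -0.000841·18.2934 = 0.0977  (Ford)
  w_1 = 0.083022·1.6257 + -0.000841·14.4641 = 0.1228  (Oracle)
  w_2 = 0.083022·2.1696 + -0.000841·14.7439 = 0.1677  (Unilever)
  w_3 = 0.083022·1.5282 + -0.000841·23.6893 = 0.1070  (Exxon)
  w_4 = 0.083022·0.8272 + -0.000841·14.9759 = 0.0561  (Starbucks)
  w_5 = 0.083022·3.8872 + -0.000841·30.8058 = 0.2968  (JPMorgan)
  w_6 = 0.083022·2.0391 + -0.000841·20.6739 = 0.1519  (Walmart)
Σw_i=1.0000  μᵀw=0.1160
σ²=wᵀΣw=λ₁·μ_p+λ₂ = 0.083022·0.116 + -0.000841 = 0.008790 ≈ 0.0088

JPMorgan (0.2968)


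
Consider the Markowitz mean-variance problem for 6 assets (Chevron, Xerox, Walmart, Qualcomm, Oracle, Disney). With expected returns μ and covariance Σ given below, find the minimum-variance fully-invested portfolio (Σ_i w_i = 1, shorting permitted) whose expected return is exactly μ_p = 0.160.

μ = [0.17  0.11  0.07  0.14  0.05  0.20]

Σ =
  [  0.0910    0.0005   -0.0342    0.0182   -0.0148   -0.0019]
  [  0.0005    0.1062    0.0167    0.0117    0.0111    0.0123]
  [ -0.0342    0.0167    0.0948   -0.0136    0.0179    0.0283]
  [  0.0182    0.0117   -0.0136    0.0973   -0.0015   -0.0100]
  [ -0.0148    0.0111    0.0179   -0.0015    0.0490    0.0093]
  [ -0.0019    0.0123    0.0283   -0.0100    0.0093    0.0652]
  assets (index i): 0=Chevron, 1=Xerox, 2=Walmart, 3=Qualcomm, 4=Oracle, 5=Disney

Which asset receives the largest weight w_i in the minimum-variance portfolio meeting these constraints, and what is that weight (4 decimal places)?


u=Σ⁻¹μ = [1.9935  0.3574  0.5738  1.4148  0.8232  2.9087]
v=Σ⁻¹𝟙 = [16.4608  3.5133  10.8833  9.5340  19.1618  9.1595]
a=μᵀu=1.239340  b=𝟙ᵀu=8.071380  c=𝟙ᵀv=68.712720  D=ac−b²=20.011226
λ₁=(c·0.160−b)/D = (68.712720·0.160−8.071380)/20.011226 = 0.146051
λ₂=(a−b·0.160)/D = (1.239340−8.071380·0.160)/20.011226 = -0.002603
w* = 0.146051·u + -0.002603·v:
  w_0 = 0.146051·1.9935 + -0.002603·16.4608 = 0.2483  (Chevron)
  w_1 = 0.146051·0.3574 + -0.002603·3.5133 = 0.0431  (Xerox)
  w_2 = 0.146051·0.5738 + -0.002603·10.8833 = 0.0555  (Walmart)
  w_3 = 0.146051·1.4148 + -0.002603·9.5340 = 0.1818  (Qualcomm)
  w_4 = 0.146051·0.8232 + -0.002603·19.1618 = 0.0704  (Oracle)
  w_5 = 0.146051·2.9087 + -0.002603·9.1595 = 0.4010  (Disney)
Σw_i=1.0000  μᵀw=0.1600
σ²=wᵀΣw=λ₁·μ_p+λ₂ = 0.146051·0.160 + -0.002603 = 0.020766 ≈ 0.0208

Disney (0.4010)


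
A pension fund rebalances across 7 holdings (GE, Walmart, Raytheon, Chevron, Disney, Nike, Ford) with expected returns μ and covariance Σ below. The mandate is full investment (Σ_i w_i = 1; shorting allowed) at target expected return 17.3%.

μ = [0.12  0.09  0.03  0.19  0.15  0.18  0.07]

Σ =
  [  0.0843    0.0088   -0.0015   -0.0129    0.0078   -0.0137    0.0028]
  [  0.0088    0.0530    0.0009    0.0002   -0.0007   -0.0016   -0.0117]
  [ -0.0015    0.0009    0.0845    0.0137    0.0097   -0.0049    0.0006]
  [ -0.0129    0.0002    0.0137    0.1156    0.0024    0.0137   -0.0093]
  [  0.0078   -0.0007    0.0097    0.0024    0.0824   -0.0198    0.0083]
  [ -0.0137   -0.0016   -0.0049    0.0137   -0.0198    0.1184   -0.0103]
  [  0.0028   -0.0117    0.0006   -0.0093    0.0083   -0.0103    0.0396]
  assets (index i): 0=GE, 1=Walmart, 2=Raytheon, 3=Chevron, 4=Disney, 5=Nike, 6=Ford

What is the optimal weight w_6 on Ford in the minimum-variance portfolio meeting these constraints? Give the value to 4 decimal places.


0.0799

x=Σ⁻¹μ = [1.5386  2.1559  -0.0391  1.7611  1.8583  2.0818  2.8620]
y=Σ⁻¹𝟙 = [11.0884  25.2593  9.6411  9.7055  9.6681  14.0685  35.6976]
a=μᵀx=1.565907  b=𝟙ᵀx=12.218593  c=𝟙ᵀy=115.128425  D=ac−b²=30.986407
λ₁=(c·0.173−b)/D = (115.128425·0.173−12.218593)/30.986407 = 0.248452
λ₂=(a−b·0.173)/D = (1.565907−12.218593·0.173)/30.986407 = -0.017682
w* = 0.248452·x + -0.017682·y:
  w_0 = 0.248452·1.5386 + -0.017682·11.0884 = 0.1862  (GE)
  w_1 = 0.248452·2.1559 + -0.017682·25.2593 = 0.0890  (Walmart)
  w_2 = 0.248452·-0.0391 + -0.017682·9.6411 = -0.1802  (Raytheon)
  w_3 = 0.248452·1.7611 + -0.017682·9.7055 = 0.2659  (Chevron)
  w_4 = 0.248452·1.8583 + -0.017682·9.6681 = 0.2907  (Disney)
  w_5 = 0.248452·2.0818 + -0.017682·14.0685 = 0.2685  (Nike)
  w_6 = 0.248452·2.8620 + -0.017682·35.6976 = 0.0799  (Ford)
Σw_i=1.0000  μᵀw=0.1730
σ²=wᵀΣw=λ₁·μ_p+λ₂ = 0.248452·0.173 + -0.017682 = 0.025300 ≈ 0.0253


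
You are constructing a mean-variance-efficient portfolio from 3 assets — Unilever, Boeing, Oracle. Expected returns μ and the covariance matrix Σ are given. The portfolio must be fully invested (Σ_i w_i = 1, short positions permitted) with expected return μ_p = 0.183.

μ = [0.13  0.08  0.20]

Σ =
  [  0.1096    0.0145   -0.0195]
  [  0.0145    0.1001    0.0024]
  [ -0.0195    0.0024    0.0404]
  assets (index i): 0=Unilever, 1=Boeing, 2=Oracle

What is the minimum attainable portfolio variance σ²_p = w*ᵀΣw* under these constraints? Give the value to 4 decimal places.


g=Σ⁻¹μ = [2.2087  0.3355  5.9966]
h=Σ⁻¹𝟙 = [13.6627  7.2697  30.9153]
a=μᵀg=1.513291  b=𝟙ᵀg=8.540782  c=𝟙ᵀh=51.847673  D=ac−b²=5.515667
λ₁=(c·0.183−b)/D = (51.847673·0.183−8.540782)/5.515667 = 0.171755
λ₂=(a−b·0.183)/D = (1.513291−8.540782·0.183)/5.515667 = -0.009006
w* = 0.171755·g + -0.009006·h:
  w_0 = 0.171755·2.2087 + -0.009006·13.6627 = 0.2563  (Unilever)
  w_1 = 0.171755·0.3355 + -0.009006·7.2697 = -0.0078  (Boeing)
  w_2 = 0.171755·5.9966 + -0.009006·30.9153 = 0.7515  (Oracle)
Σw_i=1.0000  μᵀw=0.1830
σ²=wᵀΣw=λ₁·μ_p+λ₂ = 0.171755·0.183 + -0.009006 = 0.022426 ≈ 0.0224

0.0224


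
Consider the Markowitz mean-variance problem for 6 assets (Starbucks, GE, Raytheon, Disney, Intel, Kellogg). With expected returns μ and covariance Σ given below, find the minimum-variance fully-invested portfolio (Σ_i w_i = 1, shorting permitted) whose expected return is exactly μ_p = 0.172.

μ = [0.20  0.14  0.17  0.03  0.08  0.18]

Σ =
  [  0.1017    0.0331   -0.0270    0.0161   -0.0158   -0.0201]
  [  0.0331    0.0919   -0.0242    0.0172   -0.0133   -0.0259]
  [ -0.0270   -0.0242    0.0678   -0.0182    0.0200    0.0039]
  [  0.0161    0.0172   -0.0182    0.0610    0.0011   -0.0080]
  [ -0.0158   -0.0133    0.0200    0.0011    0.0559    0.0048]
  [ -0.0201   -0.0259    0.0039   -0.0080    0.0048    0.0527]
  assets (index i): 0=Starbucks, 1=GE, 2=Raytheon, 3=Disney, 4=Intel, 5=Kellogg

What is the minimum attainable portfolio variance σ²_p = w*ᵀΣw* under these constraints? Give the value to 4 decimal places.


p=Σ⁻¹μ = [3.3377  3.1864  4.5708  0.8397  0.9694  5.9555]
q=Σ⁻¹𝟙 = [16.5979  20.5410  27.5098  18.7502  14.2583  34.9128]
a=μᵀp=3.065396  b=𝟙ᵀp=18.859461  c=𝟙ᵀq=132.570051  D=ac−b²=50.700402
λ₁=(c·0.172−b)/D = (132.570051·0.172−18.859461)/50.700402 = 0.077762
λ₂=(a−b·0.172)/D = (3.065396−18.859461·0.172)/50.700402 = -0.003519
w* = 0.077762·p + -0.003519·q:
  w_0 = 0.077762·3.3377 + -0.003519·16.5979 = 0.2011  (Starbucks)
  w_1 = 0.077762·3.1864 + -0.003519·20.5410 = 0.1755  (GE)
  w_2 = 0.077762·4.5708 + -0.003519·27.5098 = 0.2586  (Raytheon)
  w_3 = 0.077762·0.8397 + -0.003519·18.7502 = -0.0007  (Disney)
  w_4 = 0.077762·0.9694 + -0.003519·14.2583 = 0.0252  (Intel)
  w_5 = 0.077762·5.9555 + -0.003519·34.9128 = 0.3402  (Kellogg)
Σw_i=1.0000  μᵀw=0.1720
σ²=wᵀΣw=λ₁·μ_p+λ₂ = 0.077762·0.172 + -0.003519 = 0.009856 ≈ 0.0099

0.0099


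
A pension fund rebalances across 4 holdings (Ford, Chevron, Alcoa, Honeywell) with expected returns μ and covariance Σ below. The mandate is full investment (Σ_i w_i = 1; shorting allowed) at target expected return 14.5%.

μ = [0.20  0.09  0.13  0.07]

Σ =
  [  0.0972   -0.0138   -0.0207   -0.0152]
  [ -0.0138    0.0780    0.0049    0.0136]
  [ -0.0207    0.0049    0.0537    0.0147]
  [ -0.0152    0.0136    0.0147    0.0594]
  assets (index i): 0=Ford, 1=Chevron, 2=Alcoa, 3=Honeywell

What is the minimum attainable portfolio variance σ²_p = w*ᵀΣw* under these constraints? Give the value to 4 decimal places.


0.0173

u=Σ⁻¹μ = [3.0740  1.3448  3.2496  0.8530]
v=Σ⁻¹𝟙 = [18.6389  12.4354  20.9571  13.5710]
a=μᵀu=1.217984  b=𝟙ᵀu=8.521364  c=𝟙ᵀv=65.602456  D=ac−b²=7.289136
λ₁=(c·0.145−b)/D = (65.602456·0.145−8.521364)/7.289136 = 0.135955
λ₂=(a−b·0.145)/D = (1.217984−8.521364·0.145)/7.289136 = -0.002416
w* = 0.135955·u + -0.002416·v:
  w_0 = 0.135955·3.0740 + -0.002416·18.6389 = 0.3729  (Ford)
  w_1 = 0.135955·1.3448 + -0.002416·12.4354 = 0.1528  (Chevron)
  w_2 = 0.135955·3.2496 + -0.002416·20.9571 = 0.3912  (Alcoa)
  w_3 = 0.135955·0.8530 + -0.002416·13.5710 = 0.0832  (Honeywell)
Σw_i=1.0000  μᵀw=0.1450
σ²=wᵀΣw=λ₁·μ_p+λ₂ = 0.135955·0.145 + -0.002416 = 0.017297 ≈ 0.0173


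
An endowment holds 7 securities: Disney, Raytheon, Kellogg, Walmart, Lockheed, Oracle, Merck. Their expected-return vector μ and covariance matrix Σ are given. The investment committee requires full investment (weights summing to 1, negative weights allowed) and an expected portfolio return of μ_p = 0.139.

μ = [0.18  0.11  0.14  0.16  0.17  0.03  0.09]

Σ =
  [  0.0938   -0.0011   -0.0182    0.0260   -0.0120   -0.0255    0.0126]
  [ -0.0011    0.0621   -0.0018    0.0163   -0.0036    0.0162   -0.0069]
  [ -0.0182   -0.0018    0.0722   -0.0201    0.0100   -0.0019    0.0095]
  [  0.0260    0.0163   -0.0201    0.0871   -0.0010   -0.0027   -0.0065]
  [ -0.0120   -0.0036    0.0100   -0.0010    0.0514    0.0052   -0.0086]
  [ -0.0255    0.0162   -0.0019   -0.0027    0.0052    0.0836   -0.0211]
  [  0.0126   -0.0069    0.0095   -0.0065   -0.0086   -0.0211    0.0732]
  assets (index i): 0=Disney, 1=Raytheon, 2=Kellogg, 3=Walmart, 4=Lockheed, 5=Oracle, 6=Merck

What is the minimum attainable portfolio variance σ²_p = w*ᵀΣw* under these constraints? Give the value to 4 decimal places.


p=Σ⁻¹μ = [2.5409  1.5907  2.3524  1.5134  3.7290  1.0798  1.5205]
q=Σ⁻¹𝟙 = [16.5258  12.7661  16.0314  10.0991  22.5584  18.5710  18.8396]
a=μᵀp=2.006997  b=𝟙ᵀp=14.326786  c=𝟙ᵀq=115.391363  D=ac−b²=26.333313
λ₁=(c·0.139−b)/D = (115.391363·0.139−14.326786)/26.333313 = 0.065036
λ₂=(a−b·0.139)/D = (2.006997−14.326786·0.139)/26.333313 = 0.000591
w* = 0.065036·p + 0.000591·q:
  w_0 = 0.065036·2.5409 + 0.000591·16.5258 = 0.1750  (Disney)
  w_1 = 0.065036·1.5907 + 0.000591·12.7661 = 0.1110  (Raytheon)
  w_2 = 0.065036·2.3524 + 0.000591·16.0314 = 0.1625  (Kellogg)
  w_3 = 0.065036·1.5134 + 0.000591·10.0991 = 0.1044  (Walmart)
  w_4 = 0.065036·3.7290 + 0.000591·22.5584 = 0.2559  (Lockheed)
  w_5 = 0.065036·1.0798 + 0.000591·18.5710 = 0.0812  (Oracle)
  w_6 = 0.065036·1.5205 + 0.000591·18.8396 = 0.1100  (Merck)
Σw_i=1.0000  μᵀw=0.1390
σ²=wᵀΣw=λ₁·μ_p+λ₂ = 0.065036·0.139 + 0.000591 = 0.009631 ≈ 0.0096

0.0096


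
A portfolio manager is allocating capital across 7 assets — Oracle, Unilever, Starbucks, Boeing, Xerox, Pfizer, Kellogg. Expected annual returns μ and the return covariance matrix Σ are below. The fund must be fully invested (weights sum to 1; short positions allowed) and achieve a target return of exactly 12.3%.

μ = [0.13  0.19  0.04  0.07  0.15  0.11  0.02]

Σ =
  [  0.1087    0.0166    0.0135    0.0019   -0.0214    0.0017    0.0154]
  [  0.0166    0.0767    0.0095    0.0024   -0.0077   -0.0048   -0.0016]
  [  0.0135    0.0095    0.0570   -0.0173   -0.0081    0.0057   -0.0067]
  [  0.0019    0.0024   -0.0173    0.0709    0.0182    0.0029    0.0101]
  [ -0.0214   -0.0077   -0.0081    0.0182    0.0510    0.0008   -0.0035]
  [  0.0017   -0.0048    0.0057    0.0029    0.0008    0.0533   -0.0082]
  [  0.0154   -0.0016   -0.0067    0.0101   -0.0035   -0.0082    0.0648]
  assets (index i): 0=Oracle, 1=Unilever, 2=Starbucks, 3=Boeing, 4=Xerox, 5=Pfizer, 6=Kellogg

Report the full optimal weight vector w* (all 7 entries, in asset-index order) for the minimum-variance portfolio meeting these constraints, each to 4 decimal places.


0.0991  0.1886  0.0907  0.0161  0.3085  0.1925  0.1046

g=Σ⁻¹μ = [1.4445  2.7146  0.2380  -0.3239  4.1172  2.2879  0.6194]
h=Σ⁻¹𝟙 = [6.6072  13.0255  20.2344  8.3785  25.5553  19.6180  18.8325]
a=μᵀg=1.572040  b=𝟙ᵀg=11.097590  c=𝟙ᵀh=112.251487  D=ac−b²=53.307353
λ₁=(c·0.123−b)/D = (112.251487·0.123−11.097590)/53.307353 = 0.050825
λ₂=(a−b·0.123)/D = (1.572040−11.097590·0.123)/53.307353 = 0.003884
w* = 0.050825·g + 0.003884·h:
  w_0 = 0.050825·1.4445 + 0.003884·6.6072 = 0.0991  (Oracle)
  w_1 = 0.050825·2.7146 + 0.003884·13.0255 = 0.1886  (Unilever)
  w_2 = 0.050825·0.2380 + 0.003884·20.2344 = 0.0907  (Starbucks)
  w_3 = 0.050825·-0.3239 + 0.003884·8.3785 = 0.0161  (Boeing)
  w_4 = 0.050825·4.1172 + 0.003884·25.5553 = 0.3085  (Xerox)
  w_5 = 0.050825·2.2879 + 0.003884·19.6180 = 0.1925  (Pfizer)
  w_6 = 0.050825·0.6194 + 0.003884·18.8325 = 0.1046  (Kellogg)
Σw_i=1.0000  μᵀw=0.1230
σ²=wᵀΣw=λ₁·μ_p+λ₂ = 0.050825·0.123 + 0.003884 = 0.010135 ≈ 0.0101


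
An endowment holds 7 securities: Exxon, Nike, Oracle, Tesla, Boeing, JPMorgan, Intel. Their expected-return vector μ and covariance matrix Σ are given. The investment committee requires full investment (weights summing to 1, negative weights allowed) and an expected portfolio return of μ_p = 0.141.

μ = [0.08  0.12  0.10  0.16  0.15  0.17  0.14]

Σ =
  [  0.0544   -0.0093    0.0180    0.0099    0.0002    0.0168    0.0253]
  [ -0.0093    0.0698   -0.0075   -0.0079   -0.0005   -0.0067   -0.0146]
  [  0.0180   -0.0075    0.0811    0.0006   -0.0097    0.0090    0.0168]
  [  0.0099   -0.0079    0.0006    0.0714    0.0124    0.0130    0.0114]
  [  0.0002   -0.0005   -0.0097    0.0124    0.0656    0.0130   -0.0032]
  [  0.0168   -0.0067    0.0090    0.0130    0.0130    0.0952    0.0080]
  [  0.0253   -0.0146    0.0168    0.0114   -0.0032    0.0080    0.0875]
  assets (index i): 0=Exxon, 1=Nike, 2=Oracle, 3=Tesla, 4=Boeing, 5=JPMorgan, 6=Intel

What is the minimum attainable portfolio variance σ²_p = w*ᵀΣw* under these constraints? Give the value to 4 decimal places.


p=Σ⁻¹μ = [0.1147  2.4983  1.2237  1.6871  2.0031  1.1963  1.4928]
q=Σ⁻¹𝟙 = [10.9267  20.4226  11.1959  9.9005  14.5828  4.9122  8.3215]
a=μᵀp=1.414108  b=𝟙ᵀp=10.216036  c=𝟙ᵀq=80.262302  D=ac−b²=9.132196
λ₁=(c·0.141−b)/D = (80.262302·0.141−10.216036)/9.132196 = 0.120557
λ₂=(a−b·0.141)/D = (1.414108−10.216036·0.141)/9.132196 = -0.002886
w* = 0.120557·p + -0.002886·q:
  w_0 = 0.120557·0.1147 + -0.002886·10.9267 = -0.0177  (Exxon)
  w_1 = 0.120557·2.4983 + -0.002886·20.4226 = 0.2423  (Nike)
  w_2 = 0.120557·1.2237 + -0.002886·11.1959 = 0.1152  (Oracle)
  w_3 = 0.120557·1.6871 + -0.002886·9.9005 = 0.1748  (Tesla)
  w_4 = 0.120557·2.0031 + -0.002886·14.5828 = 0.1994  (Boeing)
  w_5 = 0.120557·1.1963 + -0.002886·4.9122 = 0.1300  (JPMorgan)
  w_6 = 0.120557·1.4928 + -0.002886·8.3215 = 0.1560  (Intel)
Σw_i=1.0000  μᵀw=0.1410
σ²=wᵀΣw=λ₁·μ_p+λ₂ = 0.120557·0.141 + -0.002886 = 0.014113 ≈ 0.0141

0.0141


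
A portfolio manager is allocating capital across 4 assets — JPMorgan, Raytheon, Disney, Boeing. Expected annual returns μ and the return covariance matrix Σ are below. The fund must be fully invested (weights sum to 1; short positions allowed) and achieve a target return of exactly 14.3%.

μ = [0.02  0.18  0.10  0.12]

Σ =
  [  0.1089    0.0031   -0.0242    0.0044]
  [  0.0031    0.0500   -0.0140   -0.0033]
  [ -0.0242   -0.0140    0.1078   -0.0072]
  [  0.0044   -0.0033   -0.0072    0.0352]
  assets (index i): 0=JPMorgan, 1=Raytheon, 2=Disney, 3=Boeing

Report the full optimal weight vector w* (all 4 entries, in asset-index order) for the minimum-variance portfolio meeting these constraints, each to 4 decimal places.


0.0011  0.4402  0.1654  0.3933

x=Σ⁻¹μ = [0.3002  4.3711  1.8404  4.1578]
y=Σ⁻¹𝟙 = [10.9559  26.3661  17.3685  33.0641]
a=μᵀx=1.475784  b=𝟙ᵀx=10.669556  c=𝟙ᵀy=87.754583  D=ac−b²=15.667390
λ₁=(c·0.143−b)/D = (87.754583·0.143−10.669556)/15.667390 = 0.119953
λ₂=(a−b·0.143)/D = (1.475784−10.669556·0.143)/15.667390 = -0.003189
w* = 0.119953·x + -0.003189·y:
  w_0 = 0.119953·0.3002 + -0.003189·10.9559 = 0.0011  (JPMorgan)
  w_1 = 0.119953·4.3711 + -0.003189·26.3661 = 0.4402  (Raytheon)
  w_2 = 0.119953·1.8404 + -0.003189·17.3685 = 0.1654  (Disney)
  w_3 = 0.119953·4.1578 + -0.003189·33.0641 = 0.3933  (Boeing)
Σw_i=1.0000  μᵀw=0.1430
σ²=wᵀΣw=λ₁·μ_p+λ₂ = 0.119953·0.143 + -0.003189 = 0.013964 ≈ 0.0140


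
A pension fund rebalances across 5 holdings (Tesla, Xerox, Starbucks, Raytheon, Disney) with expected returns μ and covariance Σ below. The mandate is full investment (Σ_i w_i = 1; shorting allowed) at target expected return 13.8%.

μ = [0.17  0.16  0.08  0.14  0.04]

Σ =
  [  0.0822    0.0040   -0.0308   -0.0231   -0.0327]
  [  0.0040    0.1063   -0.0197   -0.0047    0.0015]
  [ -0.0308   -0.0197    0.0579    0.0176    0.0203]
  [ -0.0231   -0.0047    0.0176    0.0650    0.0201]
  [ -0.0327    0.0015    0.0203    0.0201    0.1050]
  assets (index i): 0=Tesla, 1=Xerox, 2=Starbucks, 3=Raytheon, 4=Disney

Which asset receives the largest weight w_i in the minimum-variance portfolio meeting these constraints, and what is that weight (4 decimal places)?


Tesla (0.3355)

p=Σ⁻¹μ = [4.1677  2.0744  3.3008  2.7408  0.4864]
q=Σ⁻¹𝟙 = [31.4552  14.4386  30.4320  16.2373  10.1218]
a=μᵀp=1.707654  b=𝟙ᵀp=12.770202  c=𝟙ᵀq=102.684792  D=ac−b²=12.271997
λ₁=(c·0.138−b)/D = (102.684792·0.138−12.770202)/12.271997 = 0.114105
λ₂=(a−b·0.138)/D = (1.707654−12.770202·0.138)/12.271997 = -0.004452
w* = 0.114105·p + -0.004452·q:
  w_0 = 0.114105·4.1677 + -0.004452·31.4552 = 0.3355  (Tesla)
  w_1 = 0.114105·2.0744 + -0.004452·14.4386 = 0.1724  (Xerox)
  w_2 = 0.114105·3.3008 + -0.004452·30.4320 = 0.2412  (Starbucks)
  w_3 = 0.114105·2.7408 + -0.004452·16.2373 = 0.2405  (Raytheon)
  w_4 = 0.114105·0.4864 + -0.004452·10.1218 = 0.0104  (Disney)
Σw_i=1.0000  μᵀw=0.1380
σ²=wᵀΣw=λ₁·μ_p+λ₂ = 0.114105·0.138 + -0.004452 = 0.011295 ≈ 0.0113


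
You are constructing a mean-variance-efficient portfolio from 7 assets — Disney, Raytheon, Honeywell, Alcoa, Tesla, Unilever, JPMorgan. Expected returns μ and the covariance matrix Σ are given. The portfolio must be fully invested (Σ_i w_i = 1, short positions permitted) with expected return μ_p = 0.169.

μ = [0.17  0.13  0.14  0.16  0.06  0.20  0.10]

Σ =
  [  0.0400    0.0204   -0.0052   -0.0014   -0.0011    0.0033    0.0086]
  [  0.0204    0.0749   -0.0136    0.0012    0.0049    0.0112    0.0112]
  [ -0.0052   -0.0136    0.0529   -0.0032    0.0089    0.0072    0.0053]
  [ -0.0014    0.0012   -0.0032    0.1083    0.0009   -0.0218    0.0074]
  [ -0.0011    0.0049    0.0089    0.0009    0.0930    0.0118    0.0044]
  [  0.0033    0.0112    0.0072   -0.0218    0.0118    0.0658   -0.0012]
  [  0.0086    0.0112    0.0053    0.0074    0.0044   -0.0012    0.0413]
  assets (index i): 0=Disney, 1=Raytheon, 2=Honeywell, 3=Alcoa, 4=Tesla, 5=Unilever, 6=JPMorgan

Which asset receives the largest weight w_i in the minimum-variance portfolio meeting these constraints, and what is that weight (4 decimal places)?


Disney (0.3161)

x=Σ⁻¹μ = [3.9835  0.5325  2.8047  2.1956  -0.0686  3.1964  0.7943]
y=Σ⁻¹𝟙 = [20.7458  6.4656  19.0189  11.8507  6.3151  14.0120  13.3100]
a=μᵀx=2.204960  b=𝟙ᵀx=13.438365  c=𝟙ᵀy=91.718006  D=ac−b²=21.644909
λ₁=(c·0.169−b)/D = (91.718006·0.169−13.438365)/21.644909 = 0.095264
λ₂=(a−b·0.169)/D = (2.204960−13.438365·0.169)/21.644909 = -0.003055
w* = 0.095264·x + -0.003055·y:
  w_0 = 0.095264·3.9835 + -0.003055·20.7458 = 0.3161  (Disney)
  w_1 = 0.095264·0.5325 + -0.003055·6.4656 = 0.0310  (Raytheon)
  w_2 = 0.095264·2.8047 + -0.003055·19.0189 = 0.2091  (Honeywell)
  w_3 = 0.095264·2.1956 + -0.003055·11.8507 = 0.1730  (Alcoa)
  w_4 = 0.095264·-0.0686 + -0.003055·6.3151 = -0.0258  (Tesla)
  w_5 = 0.095264·3.1964 + -0.003055·14.0120 = 0.2617  (Unilever)
  w_6 = 0.095264·0.7943 + -0.003055·13.3100 = 0.0350  (JPMorgan)
Σw_i=1.0000  μᵀw=0.1690
σ²=wᵀΣw=λ₁·μ_p+λ₂ = 0.095264·0.169 + -0.003055 = 0.013045 ≈ 0.0130


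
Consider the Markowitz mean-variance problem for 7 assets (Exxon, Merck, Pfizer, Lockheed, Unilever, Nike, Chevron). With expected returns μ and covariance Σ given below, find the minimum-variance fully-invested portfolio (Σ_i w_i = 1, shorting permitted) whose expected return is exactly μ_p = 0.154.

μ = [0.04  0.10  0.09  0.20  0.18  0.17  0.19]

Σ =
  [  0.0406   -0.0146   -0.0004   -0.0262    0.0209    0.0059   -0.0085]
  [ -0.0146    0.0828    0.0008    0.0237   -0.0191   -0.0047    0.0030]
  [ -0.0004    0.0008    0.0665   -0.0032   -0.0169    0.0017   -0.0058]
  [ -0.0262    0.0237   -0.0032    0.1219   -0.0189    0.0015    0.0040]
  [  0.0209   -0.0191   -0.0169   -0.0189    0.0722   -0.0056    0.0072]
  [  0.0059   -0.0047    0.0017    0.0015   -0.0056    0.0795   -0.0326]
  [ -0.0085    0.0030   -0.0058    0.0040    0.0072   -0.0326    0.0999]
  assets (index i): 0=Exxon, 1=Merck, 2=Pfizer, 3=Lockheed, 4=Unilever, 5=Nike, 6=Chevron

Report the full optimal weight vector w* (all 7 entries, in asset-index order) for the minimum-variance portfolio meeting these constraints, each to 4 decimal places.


x=Σ⁻¹μ = [1.1298  1.7544  2.5528  2.0528  3.7496  3.5131  2.8875]
y=Σ⁻¹𝟙 = [32.3183  18.0353  21.2442  14.1147  17.6346  19.0849  17.8434]
a=μᵀx=2.681737  b=𝟙ᵀx=17.640080  c=𝟙ᵀy=140.275343  D=ac−b²=65.009131
λ₁=(c·0.154−b)/D = (140.275343·0.154−17.640080)/65.009131 = 0.060950
λ₂=(a−b·0.154)/D = (2.681737−17.640080·0.154)/65.009131 = -0.000536
w* = 0.060950·x + -0.000536·y:
  w_0 = 0.060950·1.1298 + -0.000536·32.3183 = 0.0515  (Exxon)
  w_1 = 0.060950·1.7544 + -0.000536·18.0353 = 0.0973  (Merck)
  w_2 = 0.060950·2.5528 + -0.000536·21.2442 = 0.1442  (Pfizer)
  w_3 = 0.060950·2.0528 + -0.000536·14.1147 = 0.1176  (Lockheed)
  w_4 = 0.060950·3.7496 + -0.000536·17.6346 = 0.2191  (Unilever)
  w_5 = 0.060950·3.5131 + -0.000536·19.0849 = 0.2039  (Nike)
  w_6 = 0.060950·2.8875 + -0.000536·17.8434 = 0.1664  (Chevron)
Σw_i=1.0000  μᵀw=0.1540
σ²=wᵀΣw=λ₁·μ_p+λ₂ = 0.060950·0.154 + -0.000536 = 0.008850 ≈ 0.0089

0.0515  0.0973  0.1442  0.1176  0.2191  0.2039  0.1664


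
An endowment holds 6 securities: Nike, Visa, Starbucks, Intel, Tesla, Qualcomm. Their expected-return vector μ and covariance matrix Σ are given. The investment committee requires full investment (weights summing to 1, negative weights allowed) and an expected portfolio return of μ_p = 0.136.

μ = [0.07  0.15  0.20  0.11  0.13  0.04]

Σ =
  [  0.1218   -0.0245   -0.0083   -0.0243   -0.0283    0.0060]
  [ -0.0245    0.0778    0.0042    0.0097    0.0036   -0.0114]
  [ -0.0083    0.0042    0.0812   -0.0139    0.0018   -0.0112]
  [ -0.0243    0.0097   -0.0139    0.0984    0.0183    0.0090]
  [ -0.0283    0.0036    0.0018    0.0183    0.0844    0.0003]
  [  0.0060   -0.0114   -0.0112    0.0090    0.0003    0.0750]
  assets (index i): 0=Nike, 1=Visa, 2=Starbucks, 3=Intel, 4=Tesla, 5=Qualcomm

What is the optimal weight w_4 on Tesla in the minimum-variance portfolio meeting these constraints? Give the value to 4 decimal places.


u=Σ⁻¹μ = [1.8386  2.2503  2.8637  1.3474  1.7041  0.9874]
v=Σ⁻¹𝟙 = [17.6752  17.7748  16.9609  11.0893  14.1946  15.7664]
a=μᵀu=1.448216  b=𝟙ᵀu=10.991436  c=𝟙ᵀv=93.461165  D=ac−b²=14.540333
λ₁=(c·0.136−b)/D = (93.461165·0.136−10.991436)/14.540333 = 0.118242
λ₂=(a−b·0.136)/D = (1.448216−10.991436·0.136)/14.540333 = -0.003206
w* = 0.118242·u + -0.003206·v:
  w_0 = 0.118242·1.8386 + -0.003206·17.6752 = 0.1607  (Nike)
  w_1 = 0.118242·2.2503 + -0.003206·17.7748 = 0.2091  (Visa)
  w_2 = 0.118242·2.8637 + -0.003206·16.9609 = 0.2842  (Starbucks)
  w_3 = 0.118242·1.3474 + -0.003206·11.0893 = 0.1238  (Intel)
  w_4 = 0.118242·1.7041 + -0.003206·14.1946 = 0.1560  (Tesla)
  w_5 = 0.118242·0.9874 + -0.003206·15.7664 = 0.0662  (Qualcomm)
Σw_i=1.0000  μᵀw=0.1360
σ²=wᵀΣw=λ₁·μ_p+λ₂ = 0.118242·0.136 + -0.003206 = 0.012875 ≈ 0.0129

0.1560


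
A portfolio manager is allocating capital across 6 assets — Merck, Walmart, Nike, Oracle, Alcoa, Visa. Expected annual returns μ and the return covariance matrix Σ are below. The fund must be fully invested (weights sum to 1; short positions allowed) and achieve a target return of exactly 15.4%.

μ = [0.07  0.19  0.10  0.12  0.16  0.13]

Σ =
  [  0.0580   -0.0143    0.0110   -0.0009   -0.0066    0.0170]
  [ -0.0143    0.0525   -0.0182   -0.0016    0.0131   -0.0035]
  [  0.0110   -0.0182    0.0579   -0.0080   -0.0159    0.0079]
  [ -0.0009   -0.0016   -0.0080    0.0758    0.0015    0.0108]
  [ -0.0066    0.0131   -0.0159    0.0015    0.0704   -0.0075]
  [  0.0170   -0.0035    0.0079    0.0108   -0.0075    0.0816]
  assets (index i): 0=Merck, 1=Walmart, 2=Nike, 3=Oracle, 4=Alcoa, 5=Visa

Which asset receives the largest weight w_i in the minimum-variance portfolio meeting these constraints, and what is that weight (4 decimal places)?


Walmart (0.4204)

u=Σ⁻¹μ = [1.7029  4.8966  3.7298  1.9012  2.4360  1.0596]
v=Σ⁻¹𝟙 = [19.7821  31.2408  29.4347  15.9855  17.2019  6.0893]
a=μᵀu=2.178191  b=𝟙ᵀu=15.726118  c=𝟙ᵀv=119.734142  D=ac−b²=13.493034
λ₁=(c·0.154−b)/D = (119.734142·0.154−15.726118)/13.493034 = 0.201062
λ₂=(a−b·0.154)/D = (2.178191−15.726118·0.154)/13.493034 = -0.018056
w* = 0.201062·u + -0.018056·v:
  w_0 = 0.201062·1.7029 + -0.018056·19.7821 = -0.0148  (Merck)
  w_1 = 0.201062·4.8966 + -0.018056·31.2408 = 0.4204  (Walmart)
  w_2 = 0.201062·3.7298 + -0.018056·29.4347 = 0.2185  (Nike)
  w_3 = 0.201062·1.9012 + -0.018056·15.9855 = 0.0936  (Oracle)
  w_4 = 0.201062·2.4360 + -0.018056·17.2019 = 0.1792  (Alcoa)
  w_5 = 0.201062·1.0596 + -0.018056·6.0893 = 0.1031  (Visa)
Σw_i=1.0000  μᵀw=0.1540
σ²=wᵀΣw=λ₁·μ_p+λ₂ = 0.201062·0.154 + -0.018056 = 0.012908 ≈ 0.0129


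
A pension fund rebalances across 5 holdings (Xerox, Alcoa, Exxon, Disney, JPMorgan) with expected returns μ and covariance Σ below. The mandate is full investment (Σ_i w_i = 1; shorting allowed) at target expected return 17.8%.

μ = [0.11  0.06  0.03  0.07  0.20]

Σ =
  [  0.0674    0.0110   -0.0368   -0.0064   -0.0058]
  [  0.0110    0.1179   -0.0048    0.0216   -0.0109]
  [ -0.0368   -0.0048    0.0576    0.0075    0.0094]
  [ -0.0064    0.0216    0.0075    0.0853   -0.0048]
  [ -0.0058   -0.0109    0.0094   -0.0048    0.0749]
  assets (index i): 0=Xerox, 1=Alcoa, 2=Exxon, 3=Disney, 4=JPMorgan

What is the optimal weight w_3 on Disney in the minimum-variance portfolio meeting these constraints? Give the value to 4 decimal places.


x=Σ⁻¹μ = [2.8919  0.3999  1.8262  0.9324  2.7829]
y=Σ⁻¹𝟙 = [36.5948  5.9016  37.7642  10.3840  12.9698]
a=μᵀx=1.018739  b=𝟙ᵀx=8.833287  c=𝟙ᵀy=103.614419  D=ac−b²=27.529102
λ₁=(c·0.178−b)/D = (103.614419·0.178−8.833287)/27.529102 = 0.349088
λ₂=(a−b·0.178)/D = (1.018739−8.833287·0.178)/27.529102 = -0.020109
w* = 0.349088·x + -0.020109·y:
  w_0 = 0.349088·2.8919 + -0.020109·36.5948 = 0.2736  (Xerox)
  w_1 = 0.349088·0.3999 + -0.020109·5.9016 = 0.0209  (Alcoa)
  w_2 = 0.349088·1.8262 + -0.020109·37.7642 = -0.1219  (Exxon)
  w_3 = 0.349088·0.9324 + -0.020109·10.3840 = 0.1167  (Disney)
  w_4 = 0.349088·2.7829 + -0.020109·12.9698 = 0.7107  (JPMorgan)
Σw_i=1.0000  μᵀw=0.1780
σ²=wᵀΣw=λ₁·μ_p+λ₂ = 0.349088·0.178 + -0.020109 = 0.042029 ≈ 0.0420

0.1167


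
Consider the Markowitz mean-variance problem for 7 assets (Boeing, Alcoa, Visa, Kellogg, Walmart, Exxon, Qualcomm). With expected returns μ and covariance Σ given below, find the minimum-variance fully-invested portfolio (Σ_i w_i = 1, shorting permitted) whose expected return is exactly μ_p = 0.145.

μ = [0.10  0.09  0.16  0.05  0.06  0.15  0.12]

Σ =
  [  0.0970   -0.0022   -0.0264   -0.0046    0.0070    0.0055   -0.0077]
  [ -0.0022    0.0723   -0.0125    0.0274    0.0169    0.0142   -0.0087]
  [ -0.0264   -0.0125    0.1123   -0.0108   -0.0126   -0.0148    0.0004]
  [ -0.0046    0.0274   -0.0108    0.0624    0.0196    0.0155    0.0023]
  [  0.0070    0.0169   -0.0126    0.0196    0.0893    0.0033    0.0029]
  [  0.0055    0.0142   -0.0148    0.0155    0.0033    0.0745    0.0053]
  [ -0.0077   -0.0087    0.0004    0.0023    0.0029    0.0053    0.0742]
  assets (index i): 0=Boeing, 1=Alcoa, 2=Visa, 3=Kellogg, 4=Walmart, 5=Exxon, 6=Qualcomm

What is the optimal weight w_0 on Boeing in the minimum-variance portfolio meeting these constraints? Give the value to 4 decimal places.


0.1666

u=Σ⁻¹μ = [1.6832  1.4163  2.2777  0.0091  0.4621  1.9220  1.7901]
v=Σ⁻¹𝟙 = [15.7553  11.7580  16.9095  9.6732  7.1416  9.9741  15.1081]
a=μᵀu=1.191511  b=𝟙ᵀu=9.560513  c=𝟙ᵀv=86.319754  D=ac−b²=11.447495
λ₁=(c·0.145−b)/D = (86.319754·0.145−9.560513)/11.447495 = 0.258209
λ₂=(a−b·0.145)/D = (1.191511−9.560513·0.145)/11.447495 = -0.017014
w* = 0.258209·u + -0.017014·v:
  w_0 = 0.258209·1.6832 + -0.017014·15.7553 = 0.1666  (Boeing)
  w_1 = 0.258209·1.4163 + -0.017014·11.7580 = 0.1656  (Alcoa)
  w_2 = 0.258209·2.2777 + -0.017014·16.9095 = 0.3004  (Visa)
  w_3 = 0.258209·0.0091 + -0.017014·9.6732 = -0.1622  (Kellogg)
  w_4 = 0.258209·0.4621 + -0.017014·7.1416 = -0.0022  (Walmart)
  w_5 = 0.258209·1.9220 + -0.017014·9.9741 = 0.3266  (Exxon)
  w_6 = 0.258209·1.7901 + -0.017014·15.1081 = 0.2052  (Qualcomm)
Σw_i=1.0000  μᵀw=0.1450
σ²=wᵀΣw=λ₁·μ_p+λ₂ = 0.258209·0.145 + -0.017014 = 0.020427 ≈ 0.0204


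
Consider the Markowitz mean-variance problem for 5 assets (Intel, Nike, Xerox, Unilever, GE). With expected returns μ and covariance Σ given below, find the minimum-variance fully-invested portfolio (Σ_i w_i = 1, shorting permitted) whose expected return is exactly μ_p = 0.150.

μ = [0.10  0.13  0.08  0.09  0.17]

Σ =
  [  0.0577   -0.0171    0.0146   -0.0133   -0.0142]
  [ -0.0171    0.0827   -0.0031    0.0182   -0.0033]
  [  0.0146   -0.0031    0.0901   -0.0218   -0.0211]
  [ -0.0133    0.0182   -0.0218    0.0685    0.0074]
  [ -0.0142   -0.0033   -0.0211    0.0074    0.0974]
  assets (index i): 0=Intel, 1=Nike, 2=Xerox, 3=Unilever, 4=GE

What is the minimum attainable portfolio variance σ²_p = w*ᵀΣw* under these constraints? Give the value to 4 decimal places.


x=Σ⁻¹μ = [2.9142  1.9852  1.4264  1.5438  2.4292]
y=Σ⁻¹𝟙 = [26.0965  14.5485  15.8581  19.0587  16.5519]
a=μᵀx=1.215506  b=𝟙ᵀx=10.298713  c=𝟙ᵀy=92.113765  D=ac−b²=5.901368
λ₁=(c·0.150−b)/D = (92.113765·0.150−10.298713)/5.901368 = 0.596192
λ₂=(a−b·0.150)/D = (1.215506−10.298713·0.150)/5.901368 = -0.055801
w* = 0.596192·x + -0.055801·y:
  w_0 = 0.596192·2.9142 + -0.055801·26.0965 = 0.2812  (Intel)
  w_1 = 0.596192·1.9852 + -0.055801·14.5485 = 0.3717  (Nike)
  w_2 = 0.596192·1.4264 + -0.055801·15.8581 = -0.0345  (Xerox)
  w_3 = 0.596192·1.5438 + -0.055801·19.0587 = -0.1431  (Unilever)
  w_4 = 0.596192·2.4292 + -0.055801·16.5519 = 0.5247  (GE)
Σw_i=1.0000  μᵀw=0.1500
σ²=wᵀΣw=λ₁·μ_p+λ₂ = 0.596192·0.150 + -0.055801 = 0.033628 ≈ 0.0336

0.0336


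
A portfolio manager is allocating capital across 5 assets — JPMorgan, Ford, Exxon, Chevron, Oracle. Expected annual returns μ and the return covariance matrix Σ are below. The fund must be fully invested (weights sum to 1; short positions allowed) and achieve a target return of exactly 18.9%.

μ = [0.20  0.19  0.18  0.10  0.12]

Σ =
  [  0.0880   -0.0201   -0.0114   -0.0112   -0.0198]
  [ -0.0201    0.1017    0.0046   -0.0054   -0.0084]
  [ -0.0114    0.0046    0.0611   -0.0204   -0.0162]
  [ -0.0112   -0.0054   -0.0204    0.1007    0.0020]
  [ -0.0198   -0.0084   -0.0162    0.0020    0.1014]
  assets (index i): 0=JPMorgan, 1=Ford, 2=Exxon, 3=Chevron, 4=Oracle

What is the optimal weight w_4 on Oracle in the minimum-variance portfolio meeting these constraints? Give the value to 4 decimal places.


0.0709

x=Σ⁻¹μ = [4.6876  2.9560  5.3293  2.6901  3.1420]
y=Σ⁻¹𝟙 = [26.6133  16.4368  32.3614  19.9067  21.1978]
a=μᵀx=3.104500  b=𝟙ᵀx=18.805113  c=𝟙ᵀy=116.516011  D=ac−b²=8.091732
λ₁=(c·0.189−b)/D = (116.516011·0.189−18.805113)/8.091732 = 0.397494
λ₂=(a−b·0.189)/D = (3.104500−18.805113·0.189)/8.091732 = -0.055571
w* = 0.397494·x + -0.055571·y:
  w_0 = 0.397494·4.6876 + -0.055571·26.6133 = 0.3844  (JPMorgan)
  w_1 = 0.397494·2.9560 + -0.055571·16.4368 = 0.2616  (Ford)
  w_2 = 0.397494·5.3293 + -0.055571·32.3614 = 0.3200  (Exxon)
  w_3 = 0.397494·2.6901 + -0.055571·19.9067 = -0.0369  (Chevron)
  w_4 = 0.397494·3.1420 + -0.055571·21.1978 = 0.0709  (Oracle)
Σw_i=1.0000  μᵀw=0.1890
σ²=wᵀΣw=λ₁·μ_p+λ₂ = 0.397494·0.189 + -0.055571 = 0.019555 ≈ 0.0196
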